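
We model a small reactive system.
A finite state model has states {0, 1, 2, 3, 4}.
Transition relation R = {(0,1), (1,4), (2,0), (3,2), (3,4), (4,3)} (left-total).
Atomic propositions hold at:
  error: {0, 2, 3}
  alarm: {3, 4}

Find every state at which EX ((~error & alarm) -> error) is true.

{0, 2, 3, 4}

Sat(~error) = {1, 4}
Sat(~error & alarm) = {4}
Sat((~error & alarm) -> error) = {0, 1, 2, 3}
Sat(EX ((~error & alarm) -> error)) = {s : some successor in {0, 1, 2, 3}} = {0, 2, 3, 4}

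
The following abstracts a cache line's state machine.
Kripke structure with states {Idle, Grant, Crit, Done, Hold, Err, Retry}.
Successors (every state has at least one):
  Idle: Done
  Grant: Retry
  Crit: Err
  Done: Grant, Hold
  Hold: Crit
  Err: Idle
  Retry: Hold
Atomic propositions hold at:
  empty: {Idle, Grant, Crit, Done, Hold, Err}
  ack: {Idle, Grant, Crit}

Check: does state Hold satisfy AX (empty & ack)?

Sat(empty & ack) = {Idle, Grant, Crit}
Sat(AX (empty & ack)) = {s : every successor in {Idle, Grant, Crit}} = {Hold, Err}
Hold ∈ Sat(AX (empty & ack)) = {Hold, Err}, so the formula holds at Hold.

Yes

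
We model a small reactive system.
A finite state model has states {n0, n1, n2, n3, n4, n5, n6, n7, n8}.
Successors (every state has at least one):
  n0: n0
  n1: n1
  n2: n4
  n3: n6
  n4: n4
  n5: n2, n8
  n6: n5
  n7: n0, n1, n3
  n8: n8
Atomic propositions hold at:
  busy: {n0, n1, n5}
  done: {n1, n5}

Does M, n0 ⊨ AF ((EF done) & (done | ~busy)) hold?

EF done: least fixpoint, start Z0 = {n1, n5}, add states with some successor in Z. Z1 = {n1, n5, n6, n7}; Z2 = {n1, n3, n5, n6, n7}; fixed.
Sat(EF done) = {n1, n3, n5, n6, n7}
Sat(~busy) = {n2, n3, n4, n6, n7, n8}
Sat(done | ~busy) = {n1, n2, n3, n4, n5, n6, n7, n8}
Sat((EF done) & (done | ~busy)) = {n1, n3, n5, n6, n7}
AF ((EF done) & (done | ~busy)): least fixpoint, start Z0 = {n1, n3, n5, n6, n7}, add states with every successor in Z. Already a fixed point.
Sat(AF ((EF done) & (done | ~busy))) = {n1, n3, n5, n6, n7}
n0 ∉ Sat(AF ((EF done) & (done | ~busy))) = {n1, n3, n5, n6, n7}, so the formula does not hold at n0.

No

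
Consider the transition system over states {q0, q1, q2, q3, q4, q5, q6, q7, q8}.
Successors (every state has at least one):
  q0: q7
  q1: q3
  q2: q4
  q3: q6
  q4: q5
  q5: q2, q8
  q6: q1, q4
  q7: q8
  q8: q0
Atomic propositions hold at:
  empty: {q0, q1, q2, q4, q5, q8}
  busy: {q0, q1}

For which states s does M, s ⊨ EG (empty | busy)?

{q2, q4, q5}

Sat(empty | busy) = {q0, q1, q2, q4, q5, q8}
EG (empty | busy): greatest fixpoint, start Z0 = {q0, q1, q2, q4, q5, q8}, keep only states in Sat with some successor in Z. Z1 = {q2, q4, q5, q8}; Z2 = {q2, q4, q5}; fixed.
Sat(EG (empty | busy)) = {q2, q4, q5}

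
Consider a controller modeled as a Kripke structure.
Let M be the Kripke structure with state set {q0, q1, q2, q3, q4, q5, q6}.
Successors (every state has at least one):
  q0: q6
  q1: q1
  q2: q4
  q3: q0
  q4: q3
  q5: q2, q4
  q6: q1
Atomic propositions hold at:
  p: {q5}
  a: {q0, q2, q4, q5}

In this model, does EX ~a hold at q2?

No

Sat(~a) = {q1, q3, q6}
Sat(EX ~a) = {s : some successor in {q1, q3, q6}} = {q0, q1, q4, q6}
q2 ∉ Sat(EX ~a) = {q0, q1, q4, q6}, so the formula does not hold at q2.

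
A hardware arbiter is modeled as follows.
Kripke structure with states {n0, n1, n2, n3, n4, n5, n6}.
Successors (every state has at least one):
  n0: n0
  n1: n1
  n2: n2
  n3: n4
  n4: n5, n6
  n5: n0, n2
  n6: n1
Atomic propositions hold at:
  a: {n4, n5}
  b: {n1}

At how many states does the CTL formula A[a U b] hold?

1

A[a U b]: least fixpoint, start Z0 = Sat(b) = {n1}, add states in Sat(a) with every successor in Z. Already a fixed point.
Sat(A[a U b]) = {n1}
|Sat(A[a U b])| = |{n1}| = 1.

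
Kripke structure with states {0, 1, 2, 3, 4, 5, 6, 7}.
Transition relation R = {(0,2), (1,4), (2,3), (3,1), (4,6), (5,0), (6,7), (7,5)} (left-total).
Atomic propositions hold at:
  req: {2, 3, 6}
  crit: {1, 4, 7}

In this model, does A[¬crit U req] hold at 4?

No

Sat(¬crit) = {0, 2, 3, 5, 6}
A[¬crit U req]: least fixpoint, start Z0 = Sat(req) = {2, 3, 6}, add states in Sat(¬crit) with every successor in Z. Z1 = {0, 2, 3, 6}; Z2 = {0, 2, 3, 5, 6}; fixed.
Sat(A[¬crit U req]) = {0, 2, 3, 5, 6}
4 ∉ Sat(A[¬crit U req]) = {0, 2, 3, 5, 6}, so the formula does not hold at 4.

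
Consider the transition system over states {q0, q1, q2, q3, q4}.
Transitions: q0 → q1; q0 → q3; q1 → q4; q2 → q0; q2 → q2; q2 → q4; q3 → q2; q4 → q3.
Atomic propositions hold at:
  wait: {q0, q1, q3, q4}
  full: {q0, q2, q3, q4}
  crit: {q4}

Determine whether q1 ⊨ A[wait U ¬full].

Yes

Sat(¬full) = {q1}
A[wait U ¬full]: least fixpoint, start Z0 = Sat(¬full) = {q1}, add states in Sat(wait) with every successor in Z. Already a fixed point.
Sat(A[wait U ¬full]) = {q1}
q1 ∈ Sat(A[wait U ¬full]) = {q1}, so the formula holds at q1.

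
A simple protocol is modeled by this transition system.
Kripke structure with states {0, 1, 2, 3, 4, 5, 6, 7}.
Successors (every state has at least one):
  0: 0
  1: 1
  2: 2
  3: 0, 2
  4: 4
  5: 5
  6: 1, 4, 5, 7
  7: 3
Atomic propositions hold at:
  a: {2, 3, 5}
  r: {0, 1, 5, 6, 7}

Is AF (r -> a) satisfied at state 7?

Yes

Sat(r -> a) = {2, 3, 4, 5}
AF (r -> a): least fixpoint, start Z0 = {2, 3, 4, 5}, add states with every successor in Z. Z1 = {2, 3, 4, 5, 7}; fixed.
Sat(AF (r -> a)) = {2, 3, 4, 5, 7}
7 ∈ Sat(AF (r -> a)) = {2, 3, 4, 5, 7}, so the formula holds at 7.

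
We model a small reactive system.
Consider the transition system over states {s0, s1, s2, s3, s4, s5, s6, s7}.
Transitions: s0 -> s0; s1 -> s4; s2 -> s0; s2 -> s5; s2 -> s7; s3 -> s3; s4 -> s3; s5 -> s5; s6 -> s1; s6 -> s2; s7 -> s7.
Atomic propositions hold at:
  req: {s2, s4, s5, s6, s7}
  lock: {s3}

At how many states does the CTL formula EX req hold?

5

Sat(EX req) = {s : some successor in {s2, s4, s5, s6, s7}} = {s1, s2, s5, s6, s7}
|Sat(EX req)| = |{s1, s2, s5, s6, s7}| = 5.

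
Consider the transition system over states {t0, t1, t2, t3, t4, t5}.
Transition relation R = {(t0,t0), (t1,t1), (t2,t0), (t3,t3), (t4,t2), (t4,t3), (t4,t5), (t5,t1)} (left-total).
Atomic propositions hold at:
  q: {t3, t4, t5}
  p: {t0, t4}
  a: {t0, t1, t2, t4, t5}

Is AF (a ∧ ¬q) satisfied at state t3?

No

Sat(¬q) = {t0, t1, t2}
Sat(a ∧ ¬q) = {t0, t1, t2}
AF (a ∧ ¬q): least fixpoint, start Z0 = {t0, t1, t2}, add states with every successor in Z. Z1 = {t0, t1, t2, t5}; fixed.
Sat(AF (a ∧ ¬q)) = {t0, t1, t2, t5}
t3 ∉ Sat(AF (a ∧ ¬q)) = {t0, t1, t2, t5}, so the formula does not hold at t3.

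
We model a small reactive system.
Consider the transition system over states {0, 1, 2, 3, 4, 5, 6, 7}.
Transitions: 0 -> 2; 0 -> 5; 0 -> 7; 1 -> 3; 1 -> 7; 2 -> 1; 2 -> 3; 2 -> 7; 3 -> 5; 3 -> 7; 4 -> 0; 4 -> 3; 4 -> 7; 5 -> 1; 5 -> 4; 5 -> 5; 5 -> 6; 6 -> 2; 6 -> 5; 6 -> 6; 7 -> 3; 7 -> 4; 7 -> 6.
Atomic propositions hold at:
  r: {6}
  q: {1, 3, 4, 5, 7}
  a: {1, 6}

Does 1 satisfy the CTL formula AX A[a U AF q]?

AF q: least fixpoint, start Z0 = {1, 3, 4, 5, 7}, add states with every successor in Z. Z1 = {1, 2, 3, 4, 5, 7}; Z2 = {0, 1, 2, 3, 4, 5, 7}; fixed.
Sat(AF q) = {0, 1, 2, 3, 4, 5, 7}
A[a U AF q]: least fixpoint, start Z0 = Sat(AF q) = {0, 1, 2, 3, 4, 5, 7}, add states in Sat(a) with every successor in Z. Already a fixed point.
Sat(A[a U AF q]) = {0, 1, 2, 3, 4, 5, 7}
Sat(AX A[a U AF q]) = {s : every successor in {0, 1, 2, 3, 4, 5, 7}} = {0, 1, 2, 3, 4}
1 ∈ Sat(AX A[a U AF q]) = {0, 1, 2, 3, 4}, so the formula holds at 1.

Yes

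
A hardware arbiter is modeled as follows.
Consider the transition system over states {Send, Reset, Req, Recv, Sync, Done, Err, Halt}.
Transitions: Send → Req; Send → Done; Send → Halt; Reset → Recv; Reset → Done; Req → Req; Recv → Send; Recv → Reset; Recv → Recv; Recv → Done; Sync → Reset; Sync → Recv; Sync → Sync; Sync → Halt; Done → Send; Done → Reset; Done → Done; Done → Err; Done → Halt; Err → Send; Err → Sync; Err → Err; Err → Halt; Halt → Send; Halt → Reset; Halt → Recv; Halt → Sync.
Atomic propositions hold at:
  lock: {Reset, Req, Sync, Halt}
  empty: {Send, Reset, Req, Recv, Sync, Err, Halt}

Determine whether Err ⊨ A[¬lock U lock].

Sat(¬lock) = {Send, Recv, Done, Err}
A[¬lock U lock]: least fixpoint, start Z0 = Sat(lock) = {Reset, Req, Sync, Halt}, add states in Sat(¬lock) with every successor in Z. Already a fixed point.
Sat(A[¬lock U lock]) = {Reset, Req, Sync, Halt}
Err ∉ Sat(A[¬lock U lock]) = {Reset, Req, Sync, Halt}, so the formula does not hold at Err.

No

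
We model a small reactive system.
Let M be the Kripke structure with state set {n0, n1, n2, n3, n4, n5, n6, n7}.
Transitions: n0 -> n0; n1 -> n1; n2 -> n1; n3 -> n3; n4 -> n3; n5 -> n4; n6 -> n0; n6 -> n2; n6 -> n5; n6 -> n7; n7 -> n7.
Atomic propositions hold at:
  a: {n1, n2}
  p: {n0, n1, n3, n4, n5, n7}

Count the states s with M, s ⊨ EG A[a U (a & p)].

Sat(a & p) = {n1}
A[a U (a & p)]: least fixpoint, start Z0 = Sat((a & p)) = {n1}, add states in Sat(a) with every successor in Z. Z1 = {n1, n2}; fixed.
Sat(A[a U (a & p)]) = {n1, n2}
EG A[a U (a & p)]: greatest fixpoint, start Z0 = {n1, n2}, keep only states in Sat with some successor in Z. Already a fixed point.
Sat(EG A[a U (a & p)]) = {n1, n2}
|Sat(EG A[a U (a & p)])| = |{n1, n2}| = 2.

2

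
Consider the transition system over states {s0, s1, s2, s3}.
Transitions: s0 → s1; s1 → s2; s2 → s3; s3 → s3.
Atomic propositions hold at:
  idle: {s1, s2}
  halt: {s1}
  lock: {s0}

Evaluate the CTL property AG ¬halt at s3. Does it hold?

Yes

Sat(¬halt) = {s0, s2, s3}
AG ¬halt: greatest fixpoint, start Z0 = {s0, s2, s3}, keep only states in Sat with every successor in Z. Z1 = {s2, s3}; fixed.
Sat(AG ¬halt) = {s2, s3}
s3 ∈ Sat(AG ¬halt) = {s2, s3}, so the formula holds at s3.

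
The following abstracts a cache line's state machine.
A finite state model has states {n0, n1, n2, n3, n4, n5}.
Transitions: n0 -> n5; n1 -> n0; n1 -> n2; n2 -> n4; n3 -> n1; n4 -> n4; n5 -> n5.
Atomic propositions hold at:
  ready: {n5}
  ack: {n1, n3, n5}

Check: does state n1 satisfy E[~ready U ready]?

Yes

Sat(~ready) = {n0, n1, n2, n3, n4}
E[~ready U ready]: least fixpoint, start Z0 = Sat(ready) = {n5}, add states in Sat(~ready) with some successor in Z. Z1 = {n0, n5}; Z2 = {n0, n1, n5}; Z3 = {n0, n1, n3, n5}; fixed.
Sat(E[~ready U ready]) = {n0, n1, n3, n5}
n1 ∈ Sat(E[~ready U ready]) = {n0, n1, n3, n5}, so the formula holds at n1.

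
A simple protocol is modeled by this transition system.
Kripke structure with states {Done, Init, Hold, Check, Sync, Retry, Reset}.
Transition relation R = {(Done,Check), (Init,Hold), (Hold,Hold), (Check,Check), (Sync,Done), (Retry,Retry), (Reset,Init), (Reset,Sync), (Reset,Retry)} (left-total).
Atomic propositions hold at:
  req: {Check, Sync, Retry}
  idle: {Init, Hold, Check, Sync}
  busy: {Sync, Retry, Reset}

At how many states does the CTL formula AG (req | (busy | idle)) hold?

Sat(busy | idle) = {Init, Hold, Check, Sync, Retry, Reset}
Sat(req | (busy | idle)) = {Init, Hold, Check, Sync, Retry, Reset}
AG (req | (busy | idle)): greatest fixpoint, start Z0 = {Init, Hold, Check, Sync, Retry, Reset}, keep only states in Sat with every successor in Z. Z1 = {Init, Hold, Check, Retry, Reset}; Z2 = {Init, Hold, Check, Retry}; fixed.
Sat(AG (req | (busy | idle))) = {Init, Hold, Check, Retry}
|Sat(AG (req | (busy | idle)))| = |{Init, Hold, Check, Retry}| = 4.

4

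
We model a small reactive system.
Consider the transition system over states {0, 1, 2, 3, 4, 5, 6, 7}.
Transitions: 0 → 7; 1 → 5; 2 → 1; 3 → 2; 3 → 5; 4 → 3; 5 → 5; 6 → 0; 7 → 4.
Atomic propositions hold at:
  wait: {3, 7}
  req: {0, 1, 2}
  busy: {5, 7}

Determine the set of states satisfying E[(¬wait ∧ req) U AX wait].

{0, 4}

Sat(¬wait) = {0, 1, 2, 4, 5, 6}
Sat(¬wait ∧ req) = {0, 1, 2}
Sat(AX wait) = {s : every successor in {3, 7}} = {0, 4}
E[(¬wait ∧ req) U AX wait]: least fixpoint, start Z0 = Sat(AX wait) = {0, 4}, add states in Sat(¬wait ∧ req) with some successor in Z. Already a fixed point.
Sat(E[(¬wait ∧ req) U AX wait]) = {0, 4}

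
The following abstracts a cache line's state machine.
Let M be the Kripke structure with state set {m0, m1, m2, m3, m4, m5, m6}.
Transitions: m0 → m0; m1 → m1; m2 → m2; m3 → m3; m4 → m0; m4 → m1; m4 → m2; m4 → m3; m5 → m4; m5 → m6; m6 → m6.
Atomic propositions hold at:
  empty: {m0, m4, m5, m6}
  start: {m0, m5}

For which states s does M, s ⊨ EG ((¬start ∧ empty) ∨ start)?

{m0, m4, m5, m6}

Sat(¬start) = {m1, m2, m3, m4, m6}
Sat(¬start ∧ empty) = {m4, m6}
Sat((¬start ∧ empty) ∨ start) = {m0, m4, m5, m6}
EG ((¬start ∧ empty) ∨ start): greatest fixpoint, start Z0 = {m0, m4, m5, m6}, keep only states in Sat with some successor in Z. Already a fixed point.
Sat(EG ((¬start ∧ empty) ∨ start)) = {m0, m4, m5, m6}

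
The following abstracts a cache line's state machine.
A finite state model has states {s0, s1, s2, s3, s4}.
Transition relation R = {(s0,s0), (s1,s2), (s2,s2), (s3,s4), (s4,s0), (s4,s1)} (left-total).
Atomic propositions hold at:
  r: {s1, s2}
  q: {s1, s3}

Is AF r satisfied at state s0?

No

AF r: least fixpoint, start Z0 = {s1, s2}, add states with every successor in Z. Already a fixed point.
Sat(AF r) = {s1, s2}
s0 ∉ Sat(AF r) = {s1, s2}, so the formula does not hold at s0.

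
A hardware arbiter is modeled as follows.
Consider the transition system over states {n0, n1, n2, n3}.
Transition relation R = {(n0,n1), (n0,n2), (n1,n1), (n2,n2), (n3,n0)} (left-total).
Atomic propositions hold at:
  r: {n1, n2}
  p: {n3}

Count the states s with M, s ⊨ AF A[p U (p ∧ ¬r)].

1

Sat(¬r) = {n0, n3}
Sat(p ∧ ¬r) = {n3}
A[p U (p ∧ ¬r)]: least fixpoint, start Z0 = Sat((p ∧ ¬r)) = {n3}, add states in Sat(p) with every successor in Z. Already a fixed point.
Sat(A[p U (p ∧ ¬r)]) = {n3}
AF A[p U (p ∧ ¬r)]: least fixpoint, start Z0 = {n3}, add states with every successor in Z. Already a fixed point.
Sat(AF A[p U (p ∧ ¬r)]) = {n3}
|Sat(AF A[p U (p ∧ ¬r)])| = |{n3}| = 1.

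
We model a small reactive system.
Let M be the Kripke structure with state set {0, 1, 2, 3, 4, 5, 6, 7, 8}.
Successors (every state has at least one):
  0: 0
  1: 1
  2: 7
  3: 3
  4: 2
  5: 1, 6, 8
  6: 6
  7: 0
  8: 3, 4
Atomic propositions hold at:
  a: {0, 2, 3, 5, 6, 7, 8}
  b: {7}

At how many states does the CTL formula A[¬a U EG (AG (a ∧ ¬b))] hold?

3

Sat(¬a) = {1, 4}
Sat(¬b) = {0, 1, 2, 3, 4, 5, 6, 8}
Sat(a ∧ ¬b) = {0, 2, 3, 5, 6, 8}
AG (a ∧ ¬b): greatest fixpoint, start Z0 = {0, 2, 3, 5, 6, 8}, keep only states in Sat with every successor in Z. Z1 = {0, 3, 6}; fixed.
Sat(AG (a ∧ ¬b)) = {0, 3, 6}
EG (AG (a ∧ ¬b)): greatest fixpoint, start Z0 = {0, 3, 6}, keep only states in Sat with some successor in Z. Already a fixed point.
Sat(EG (AG (a ∧ ¬b))) = {0, 3, 6}
A[¬a U EG (AG (a ∧ ¬b))]: least fixpoint, start Z0 = Sat(EG (AG (a ∧ ¬b))) = {0, 3, 6}, add states in Sat(¬a) with every successor in Z. Already a fixed point.
Sat(A[¬a U EG (AG (a ∧ ¬b))]) = {0, 3, 6}
|Sat(A[¬a U EG (AG (a ∧ ¬b))])| = |{0, 3, 6}| = 3.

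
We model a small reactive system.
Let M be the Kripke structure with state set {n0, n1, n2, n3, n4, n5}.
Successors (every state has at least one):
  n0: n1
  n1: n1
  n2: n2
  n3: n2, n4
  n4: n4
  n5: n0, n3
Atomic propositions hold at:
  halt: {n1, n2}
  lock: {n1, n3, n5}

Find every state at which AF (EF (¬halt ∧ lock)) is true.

{n3, n5}

Sat(¬halt) = {n0, n3, n4, n5}
Sat(¬halt ∧ lock) = {n3, n5}
EF (¬halt ∧ lock): least fixpoint, start Z0 = {n3, n5}, add states with some successor in Z. Already a fixed point.
Sat(EF (¬halt ∧ lock)) = {n3, n5}
AF (EF (¬halt ∧ lock)): least fixpoint, start Z0 = {n3, n5}, add states with every successor in Z. Already a fixed point.
Sat(AF (EF (¬halt ∧ lock))) = {n3, n5}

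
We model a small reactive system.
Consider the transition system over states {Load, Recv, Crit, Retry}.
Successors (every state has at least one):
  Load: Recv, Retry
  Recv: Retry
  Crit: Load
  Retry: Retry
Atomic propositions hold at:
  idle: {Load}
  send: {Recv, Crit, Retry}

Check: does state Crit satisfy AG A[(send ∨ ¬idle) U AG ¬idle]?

Sat(¬idle) = {Recv, Crit, Retry}
Sat(send ∨ ¬idle) = {Recv, Crit, Retry}
AG ¬idle: greatest fixpoint, start Z0 = {Recv, Crit, Retry}, keep only states in Sat with every successor in Z. Z1 = {Recv, Retry}; fixed.
Sat(AG ¬idle) = {Recv, Retry}
A[(send ∨ ¬idle) U AG ¬idle]: least fixpoint, start Z0 = Sat(AG ¬idle) = {Recv, Retry}, add states in Sat(send ∨ ¬idle) with every successor in Z. Already a fixed point.
Sat(A[(send ∨ ¬idle) U AG ¬idle]) = {Recv, Retry}
AG A[(send ∨ ¬idle) U AG ¬idle]: greatest fixpoint, start Z0 = {Recv, Retry}, keep only states in Sat with every successor in Z. Already a fixed point.
Sat(AG A[(send ∨ ¬idle) U AG ¬idle]) = {Recv, Retry}
Crit ∉ Sat(AG A[(send ∨ ¬idle) U AG ¬idle]) = {Recv, Retry}, so the formula does not hold at Crit.

No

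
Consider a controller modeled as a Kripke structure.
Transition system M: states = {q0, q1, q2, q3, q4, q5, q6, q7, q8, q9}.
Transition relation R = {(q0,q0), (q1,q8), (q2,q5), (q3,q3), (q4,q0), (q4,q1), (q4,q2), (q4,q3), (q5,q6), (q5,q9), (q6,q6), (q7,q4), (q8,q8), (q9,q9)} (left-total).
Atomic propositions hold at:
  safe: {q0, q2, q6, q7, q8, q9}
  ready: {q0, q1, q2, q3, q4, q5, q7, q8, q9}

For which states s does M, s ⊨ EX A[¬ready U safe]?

Sat(¬ready) = {q6}
A[¬ready U safe]: least fixpoint, start Z0 = Sat(safe) = {q0, q2, q6, q7, q8, q9}, add states in Sat(¬ready) with every successor in Z. Already a fixed point.
Sat(A[¬ready U safe]) = {q0, q2, q6, q7, q8, q9}
Sat(EX A[¬ready U safe]) = {s : some successor in {q0, q2, q6, q7, q8, q9}} = {q0, q1, q4, q5, q6, q8, q9}

{q0, q1, q4, q5, q6, q8, q9}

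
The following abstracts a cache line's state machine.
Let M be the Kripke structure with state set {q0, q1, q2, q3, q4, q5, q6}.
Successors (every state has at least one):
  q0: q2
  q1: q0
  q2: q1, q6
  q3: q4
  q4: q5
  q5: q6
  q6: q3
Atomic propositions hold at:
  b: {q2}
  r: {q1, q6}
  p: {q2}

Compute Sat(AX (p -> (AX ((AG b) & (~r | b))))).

{q1, q2, q3, q4, q5, q6}

AG b: greatest fixpoint, start Z0 = {q2}, keep only states in Sat with every successor in Z. Z1 = ∅; fixed.
Sat(AG b) = ∅
Sat(~r) = {q0, q2, q3, q4, q5}
Sat(~r | b) = {q0, q2, q3, q4, q5}
Sat((AG b) & (~r | b)) = ∅
Sat(AX ((AG b) & (~r | b))) = {s : every successor in ∅} = ∅
Sat(p -> (AX ((AG b) & (~r | b)))) = {q0, q1, q3, q4, q5, q6}
Sat(AX (p -> (AX ((AG b) & (~r | b))))) = {s : every successor in {q0, q1, q3, q4, q5, q6}} = {q1, q2, q3, q4, q5, q6}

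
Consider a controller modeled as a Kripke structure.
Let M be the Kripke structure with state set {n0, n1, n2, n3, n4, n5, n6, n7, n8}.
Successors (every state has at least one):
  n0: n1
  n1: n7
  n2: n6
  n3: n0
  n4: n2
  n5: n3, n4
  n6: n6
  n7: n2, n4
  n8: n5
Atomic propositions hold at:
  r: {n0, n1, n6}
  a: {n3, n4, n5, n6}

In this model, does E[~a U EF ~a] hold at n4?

Yes

Sat(~a) = {n0, n1, n2, n7, n8}
EF ~a: least fixpoint, start Z0 = {n0, n1, n2, n7, n8}, add states with some successor in Z. Z1 = {n0, n1, n2, n3, n4, n7, n8}; Z2 = {n0, n1, n2, n3, n4, n5, n7, n8}; fixed.
Sat(EF ~a) = {n0, n1, n2, n3, n4, n5, n7, n8}
E[~a U EF ~a]: least fixpoint, start Z0 = Sat(EF ~a) = {n0, n1, n2, n3, n4, n5, n7, n8}, add states in Sat(~a) with some successor in Z. Already a fixed point.
Sat(E[~a U EF ~a]) = {n0, n1, n2, n3, n4, n5, n7, n8}
n4 ∈ Sat(E[~a U EF ~a]) = {n0, n1, n2, n3, n4, n5, n7, n8}, so the formula holds at n4.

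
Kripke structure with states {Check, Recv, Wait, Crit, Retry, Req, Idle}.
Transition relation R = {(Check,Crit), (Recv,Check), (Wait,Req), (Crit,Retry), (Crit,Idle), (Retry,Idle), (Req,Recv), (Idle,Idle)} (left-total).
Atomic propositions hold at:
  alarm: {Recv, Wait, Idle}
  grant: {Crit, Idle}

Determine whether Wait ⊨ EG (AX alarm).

Sat(AX alarm) = {s : every successor in {Recv, Wait, Idle}} = {Retry, Req, Idle}
EG (AX alarm): greatest fixpoint, start Z0 = {Retry, Req, Idle}, keep only states in Sat with some successor in Z. Z1 = {Retry, Idle}; fixed.
Sat(EG (AX alarm)) = {Retry, Idle}
Wait ∉ Sat(EG (AX alarm)) = {Retry, Idle}, so the formula does not hold at Wait.

No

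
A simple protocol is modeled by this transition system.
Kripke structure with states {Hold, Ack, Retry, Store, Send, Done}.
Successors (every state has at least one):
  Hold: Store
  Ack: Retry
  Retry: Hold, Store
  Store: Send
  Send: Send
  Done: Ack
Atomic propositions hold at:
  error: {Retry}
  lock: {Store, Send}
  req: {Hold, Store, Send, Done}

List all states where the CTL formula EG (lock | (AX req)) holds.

{Hold, Retry, Store, Send}

Sat(AX req) = {s : every successor in {Hold, Store, Send, Done}} = {Hold, Retry, Store, Send}
Sat(lock | (AX req)) = {Hold, Retry, Store, Send}
EG (lock | (AX req)): greatest fixpoint, start Z0 = {Hold, Retry, Store, Send}, keep only states in Sat with some successor in Z. Already a fixed point.
Sat(EG (lock | (AX req))) = {Hold, Retry, Store, Send}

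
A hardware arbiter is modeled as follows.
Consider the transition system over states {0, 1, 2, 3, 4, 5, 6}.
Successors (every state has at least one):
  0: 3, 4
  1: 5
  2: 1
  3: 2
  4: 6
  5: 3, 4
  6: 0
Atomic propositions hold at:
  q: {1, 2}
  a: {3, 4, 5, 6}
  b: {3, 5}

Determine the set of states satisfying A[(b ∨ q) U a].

{1, 2, 3, 4, 5, 6}

Sat(b ∨ q) = {1, 2, 3, 5}
A[(b ∨ q) U a]: least fixpoint, start Z0 = Sat(a) = {3, 4, 5, 6}, add states in Sat(b ∨ q) with every successor in Z. Z1 = {1, 3, 4, 5, 6}; Z2 = {1, 2, 3, 4, 5, 6}; fixed.
Sat(A[(b ∨ q) U a]) = {1, 2, 3, 4, 5, 6}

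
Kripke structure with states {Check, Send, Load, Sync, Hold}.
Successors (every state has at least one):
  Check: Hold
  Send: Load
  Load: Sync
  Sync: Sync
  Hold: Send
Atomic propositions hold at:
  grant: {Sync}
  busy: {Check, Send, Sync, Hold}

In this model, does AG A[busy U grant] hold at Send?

No

A[busy U grant]: least fixpoint, start Z0 = Sat(grant) = {Sync}, add states in Sat(busy) with every successor in Z. Already a fixed point.
Sat(A[busy U grant]) = {Sync}
AG A[busy U grant]: greatest fixpoint, start Z0 = {Sync}, keep only states in Sat with every successor in Z. Already a fixed point.
Sat(AG A[busy U grant]) = {Sync}
Send ∉ Sat(AG A[busy U grant]) = {Sync}, so the formula does not hold at Send.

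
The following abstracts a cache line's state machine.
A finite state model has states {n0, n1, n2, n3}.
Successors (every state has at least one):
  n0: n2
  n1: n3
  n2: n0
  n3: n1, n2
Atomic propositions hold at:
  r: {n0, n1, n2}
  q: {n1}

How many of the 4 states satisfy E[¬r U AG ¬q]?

3

Sat(¬r) = {n3}
Sat(¬q) = {n0, n2, n3}
AG ¬q: greatest fixpoint, start Z0 = {n0, n2, n3}, keep only states in Sat with every successor in Z. Z1 = {n0, n2}; fixed.
Sat(AG ¬q) = {n0, n2}
E[¬r U AG ¬q]: least fixpoint, start Z0 = Sat(AG ¬q) = {n0, n2}, add states in Sat(¬r) with some successor in Z. Z1 = {n0, n2, n3}; fixed.
Sat(E[¬r U AG ¬q]) = {n0, n2, n3}
|Sat(E[¬r U AG ¬q])| = |{n0, n2, n3}| = 3.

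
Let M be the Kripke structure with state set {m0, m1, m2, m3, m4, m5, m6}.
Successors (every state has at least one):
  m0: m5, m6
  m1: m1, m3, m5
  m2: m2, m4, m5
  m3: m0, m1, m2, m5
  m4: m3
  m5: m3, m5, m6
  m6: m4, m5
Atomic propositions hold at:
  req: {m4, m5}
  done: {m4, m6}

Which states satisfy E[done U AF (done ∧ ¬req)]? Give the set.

{m6}

Sat(¬req) = {m0, m1, m2, m3, m6}
Sat(done ∧ ¬req) = {m6}
AF (done ∧ ¬req): least fixpoint, start Z0 = {m6}, add states with every successor in Z. Already a fixed point.
Sat(AF (done ∧ ¬req)) = {m6}
E[done U AF (done ∧ ¬req)]: least fixpoint, start Z0 = Sat(AF (done ∧ ¬req)) = {m6}, add states in Sat(done) with some successor in Z. Already a fixed point.
Sat(E[done U AF (done ∧ ¬req)]) = {m6}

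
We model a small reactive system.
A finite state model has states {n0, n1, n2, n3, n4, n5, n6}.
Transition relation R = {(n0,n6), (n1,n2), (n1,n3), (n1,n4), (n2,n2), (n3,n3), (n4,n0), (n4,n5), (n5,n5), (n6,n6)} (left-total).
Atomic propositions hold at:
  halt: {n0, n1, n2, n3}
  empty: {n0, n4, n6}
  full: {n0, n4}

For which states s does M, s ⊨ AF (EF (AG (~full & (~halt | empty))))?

Sat(~full) = {n1, n2, n3, n5, n6}
Sat(~halt) = {n4, n5, n6}
Sat(~halt | empty) = {n0, n4, n5, n6}
Sat(~full & (~halt | empty)) = {n5, n6}
AG (~full & (~halt | empty)): greatest fixpoint, start Z0 = {n5, n6}, keep only states in Sat with every successor in Z. Already a fixed point.
Sat(AG (~full & (~halt | empty))) = {n5, n6}
EF (AG (~full & (~halt | empty))): least fixpoint, start Z0 = {n5, n6}, add states with some successor in Z. Z1 = {n0, n4, n5, n6}; Z2 = {n0, n1, n4, n5, n6}; fixed.
Sat(EF (AG (~full & (~halt | empty)))) = {n0, n1, n4, n5, n6}
AF (EF (AG (~full & (~halt | empty)))): least fixpoint, start Z0 = {n0, n1, n4, n5, n6}, add states with every successor in Z. Already a fixed point.
Sat(AF (EF (AG (~full & (~halt | empty))))) = {n0, n1, n4, n5, n6}

{n0, n1, n4, n5, n6}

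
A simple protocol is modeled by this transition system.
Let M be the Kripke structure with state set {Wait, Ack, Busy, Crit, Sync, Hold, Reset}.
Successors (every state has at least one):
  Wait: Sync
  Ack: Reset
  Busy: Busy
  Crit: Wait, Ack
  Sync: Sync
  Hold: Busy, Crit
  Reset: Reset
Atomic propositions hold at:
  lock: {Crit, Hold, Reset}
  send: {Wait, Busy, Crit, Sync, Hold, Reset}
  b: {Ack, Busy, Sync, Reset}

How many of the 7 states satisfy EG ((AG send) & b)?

AG send: greatest fixpoint, start Z0 = {Wait, Busy, Crit, Sync, Hold, Reset}, keep only states in Sat with every successor in Z. Z1 = {Wait, Busy, Sync, Hold, Reset}; Z2 = {Wait, Busy, Sync, Reset}; fixed.
Sat(AG send) = {Wait, Busy, Sync, Reset}
Sat((AG send) & b) = {Busy, Sync, Reset}
EG ((AG send) & b): greatest fixpoint, start Z0 = {Busy, Sync, Reset}, keep only states in Sat with some successor in Z. Already a fixed point.
Sat(EG ((AG send) & b)) = {Busy, Sync, Reset}
|Sat(EG ((AG send) & b))| = |{Busy, Sync, Reset}| = 3.

3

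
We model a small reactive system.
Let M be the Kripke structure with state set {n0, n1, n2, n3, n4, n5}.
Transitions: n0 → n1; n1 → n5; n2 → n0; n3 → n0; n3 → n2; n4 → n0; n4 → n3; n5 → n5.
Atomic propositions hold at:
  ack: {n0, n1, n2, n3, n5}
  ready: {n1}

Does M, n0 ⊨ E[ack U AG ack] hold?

Yes

AG ack: greatest fixpoint, start Z0 = {n0, n1, n2, n3, n5}, keep only states in Sat with every successor in Z. Already a fixed point.
Sat(AG ack) = {n0, n1, n2, n3, n5}
E[ack U AG ack]: least fixpoint, start Z0 = Sat(AG ack) = {n0, n1, n2, n3, n5}, add states in Sat(ack) with some successor in Z. Already a fixed point.
Sat(E[ack U AG ack]) = {n0, n1, n2, n3, n5}
n0 ∈ Sat(E[ack U AG ack]) = {n0, n1, n2, n3, n5}, so the formula holds at n0.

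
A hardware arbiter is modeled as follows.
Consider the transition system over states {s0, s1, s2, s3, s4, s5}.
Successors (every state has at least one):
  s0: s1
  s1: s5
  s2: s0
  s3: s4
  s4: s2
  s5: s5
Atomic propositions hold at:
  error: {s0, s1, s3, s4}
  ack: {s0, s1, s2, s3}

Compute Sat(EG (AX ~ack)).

Sat(~ack) = {s4, s5}
Sat(AX ~ack) = {s : every successor in {s4, s5}} = {s1, s3, s5}
EG (AX ~ack): greatest fixpoint, start Z0 = {s1, s3, s5}, keep only states in Sat with some successor in Z. Z1 = {s1, s5}; fixed.
Sat(EG (AX ~ack)) = {s1, s5}

{s1, s5}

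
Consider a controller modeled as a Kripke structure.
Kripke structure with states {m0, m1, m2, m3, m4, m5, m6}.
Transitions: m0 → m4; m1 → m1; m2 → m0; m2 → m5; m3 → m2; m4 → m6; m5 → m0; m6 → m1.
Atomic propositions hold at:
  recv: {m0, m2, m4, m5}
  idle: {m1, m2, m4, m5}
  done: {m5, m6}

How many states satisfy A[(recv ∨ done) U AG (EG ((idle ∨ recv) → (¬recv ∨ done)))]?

Sat(recv ∨ done) = {m0, m2, m4, m5, m6}
Sat(idle ∨ recv) = {m0, m1, m2, m4, m5}
Sat(¬recv) = {m1, m3, m6}
Sat(¬recv ∨ done) = {m1, m3, m5, m6}
Sat((idle ∨ recv) → (¬recv ∨ done)) = {m1, m3, m5, m6}
EG ((idle ∨ recv) → (¬recv ∨ done)): greatest fixpoint, start Z0 = {m1, m3, m5, m6}, keep only states in Sat with some successor in Z. Z1 = {m1, m6}; fixed.
Sat(EG ((idle ∨ recv) → (¬recv ∨ done))) = {m1, m6}
AG (EG ((idle ∨ recv) → (¬recv ∨ done))): greatest fixpoint, start Z0 = {m1, m6}, keep only states in Sat with every successor in Z. Already a fixed point.
Sat(AG (EG ((idle ∨ recv) → (¬recv ∨ done)))) = {m1, m6}
A[(recv ∨ done) U AG (EG ((idle ∨ recv) → (¬recv ∨ done)))]: least fixpoint, start Z0 = Sat(AG (EG ((idle ∨ recv) → (¬recv ∨ done)))) = {m1, m6}, add states in Sat(recv ∨ done) with every successor in Z. Z1 = {m1, m4, m6}; Z2 = {m0, m1, m4, m6}; Z3 = {m0, m1, m4, m5, m6}; Z4 = {m0, m1, m2, m4, m5, m6}; fixed.
Sat(A[(recv ∨ done) U AG (EG ((idle ∨ recv) → (¬recv ∨ done)))]) = {m0, m1, m2, m4, m5, m6}
|Sat(A[(recv ∨ done) U AG (EG ((idle ∨ recv) → (¬recv ∨ done)))])| = |{m0, m1, m2, m4, m5, m6}| = 6.

6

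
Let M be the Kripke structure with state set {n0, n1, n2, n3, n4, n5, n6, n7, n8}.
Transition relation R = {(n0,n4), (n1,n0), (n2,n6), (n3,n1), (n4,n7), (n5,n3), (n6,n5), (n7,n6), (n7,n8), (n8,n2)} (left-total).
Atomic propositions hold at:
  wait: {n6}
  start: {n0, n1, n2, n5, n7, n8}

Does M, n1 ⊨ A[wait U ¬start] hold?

Sat(¬start) = {n3, n4, n6}
A[wait U ¬start]: least fixpoint, start Z0 = Sat(¬start) = {n3, n4, n6}, add states in Sat(wait) with every successor in Z. Already a fixed point.
Sat(A[wait U ¬start]) = {n3, n4, n6}
n1 ∉ Sat(A[wait U ¬start]) = {n3, n4, n6}, so the formula does not hold at n1.

No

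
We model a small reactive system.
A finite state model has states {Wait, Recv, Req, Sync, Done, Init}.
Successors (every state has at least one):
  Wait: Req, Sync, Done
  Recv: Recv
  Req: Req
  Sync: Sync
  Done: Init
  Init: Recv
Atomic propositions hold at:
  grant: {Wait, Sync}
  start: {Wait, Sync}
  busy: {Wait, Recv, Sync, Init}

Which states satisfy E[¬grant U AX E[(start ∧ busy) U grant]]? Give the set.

{Sync}

Sat(¬grant) = {Recv, Req, Done, Init}
Sat(start ∧ busy) = {Wait, Sync}
E[(start ∧ busy) U grant]: least fixpoint, start Z0 = Sat(grant) = {Wait, Sync}, add states in Sat(start ∧ busy) with some successor in Z. Already a fixed point.
Sat(E[(start ∧ busy) U grant]) = {Wait, Sync}
Sat(AX E[(start ∧ busy) U grant]) = {s : every successor in {Wait, Sync}} = {Sync}
E[¬grant U AX E[(start ∧ busy) U grant]]: least fixpoint, start Z0 = Sat(AX E[(start ∧ busy) U grant]) = {Sync}, add states in Sat(¬grant) with some successor in Z. Already a fixed point.
Sat(E[¬grant U AX E[(start ∧ busy) U grant]]) = {Sync}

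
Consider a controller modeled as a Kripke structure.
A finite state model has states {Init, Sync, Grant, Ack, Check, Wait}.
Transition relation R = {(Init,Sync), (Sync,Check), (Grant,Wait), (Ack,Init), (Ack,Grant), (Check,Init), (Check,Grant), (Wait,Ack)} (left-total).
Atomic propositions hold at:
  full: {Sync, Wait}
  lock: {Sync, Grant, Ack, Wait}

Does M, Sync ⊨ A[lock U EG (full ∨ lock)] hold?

No

Sat(full ∨ lock) = {Sync, Grant, Ack, Wait}
EG (full ∨ lock): greatest fixpoint, start Z0 = {Sync, Grant, Ack, Wait}, keep only states in Sat with some successor in Z. Z1 = {Grant, Ack, Wait}; fixed.
Sat(EG (full ∨ lock)) = {Grant, Ack, Wait}
A[lock U EG (full ∨ lock)]: least fixpoint, start Z0 = Sat(EG (full ∨ lock)) = {Grant, Ack, Wait}, add states in Sat(lock) with every successor in Z. Already a fixed point.
Sat(A[lock U EG (full ∨ lock)]) = {Grant, Ack, Wait}
Sync ∉ Sat(A[lock U EG (full ∨ lock)]) = {Grant, Ack, Wait}, so the formula does not hold at Sync.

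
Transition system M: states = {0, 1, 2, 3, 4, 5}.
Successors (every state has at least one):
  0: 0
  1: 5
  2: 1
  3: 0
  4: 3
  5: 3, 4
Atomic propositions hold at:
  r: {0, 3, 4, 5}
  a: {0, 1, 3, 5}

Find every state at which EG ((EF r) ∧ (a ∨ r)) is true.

{0, 1, 3, 4, 5}

EF r: least fixpoint, start Z0 = {0, 3, 4, 5}, add states with some successor in Z. Z1 = {0, 1, 3, 4, 5}; Z2 = {0, 1, 2, 3, 4, 5}; fixed.
Sat(EF r) = {0, 1, 2, 3, 4, 5}
Sat(a ∨ r) = {0, 1, 3, 4, 5}
Sat((EF r) ∧ (a ∨ r)) = {0, 1, 3, 4, 5}
EG ((EF r) ∧ (a ∨ r)): greatest fixpoint, start Z0 = {0, 1, 3, 4, 5}, keep only states in Sat with some successor in Z. Already a fixed point.
Sat(EG ((EF r) ∧ (a ∨ r))) = {0, 1, 3, 4, 5}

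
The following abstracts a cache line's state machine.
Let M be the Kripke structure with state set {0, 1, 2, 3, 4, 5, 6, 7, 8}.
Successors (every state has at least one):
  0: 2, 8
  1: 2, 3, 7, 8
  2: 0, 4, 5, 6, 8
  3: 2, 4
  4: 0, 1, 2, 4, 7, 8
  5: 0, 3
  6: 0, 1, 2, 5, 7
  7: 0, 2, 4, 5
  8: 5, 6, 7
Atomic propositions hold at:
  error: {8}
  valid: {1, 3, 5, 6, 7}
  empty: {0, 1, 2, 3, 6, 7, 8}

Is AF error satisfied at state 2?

No

AF error: least fixpoint, start Z0 = {8}, add states with every successor in Z. Already a fixed point.
Sat(AF error) = {8}
2 ∉ Sat(AF error) = {8}, so the formula does not hold at 2.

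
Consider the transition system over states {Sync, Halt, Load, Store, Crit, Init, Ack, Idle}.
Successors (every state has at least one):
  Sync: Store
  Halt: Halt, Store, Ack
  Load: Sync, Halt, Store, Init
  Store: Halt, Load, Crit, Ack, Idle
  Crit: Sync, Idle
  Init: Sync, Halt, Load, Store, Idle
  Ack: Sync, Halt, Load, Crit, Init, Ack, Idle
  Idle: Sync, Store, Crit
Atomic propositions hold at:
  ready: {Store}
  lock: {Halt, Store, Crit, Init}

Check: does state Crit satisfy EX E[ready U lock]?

No

E[ready U lock]: least fixpoint, start Z0 = Sat(lock) = {Halt, Store, Crit, Init}, add states in Sat(ready) with some successor in Z. Already a fixed point.
Sat(E[ready U lock]) = {Halt, Store, Crit, Init}
Sat(EX E[ready U lock]) = {s : some successor in {Halt, Store, Crit, Init}} = {Sync, Halt, Load, Store, Init, Ack, Idle}
Crit ∉ Sat(EX E[ready U lock]) = {Sync, Halt, Load, Store, Init, Ack, Idle}, so the formula does not hold at Crit.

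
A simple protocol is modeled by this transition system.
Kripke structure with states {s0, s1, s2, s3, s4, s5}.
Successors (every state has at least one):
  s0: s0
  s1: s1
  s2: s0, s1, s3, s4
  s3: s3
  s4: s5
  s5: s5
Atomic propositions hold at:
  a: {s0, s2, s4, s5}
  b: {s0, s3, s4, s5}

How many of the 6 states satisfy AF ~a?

2

Sat(~a) = {s1, s3}
AF ~a: least fixpoint, start Z0 = {s1, s3}, add states with every successor in Z. Already a fixed point.
Sat(AF ~a) = {s1, s3}
|Sat(AF ~a)| = |{s1, s3}| = 2.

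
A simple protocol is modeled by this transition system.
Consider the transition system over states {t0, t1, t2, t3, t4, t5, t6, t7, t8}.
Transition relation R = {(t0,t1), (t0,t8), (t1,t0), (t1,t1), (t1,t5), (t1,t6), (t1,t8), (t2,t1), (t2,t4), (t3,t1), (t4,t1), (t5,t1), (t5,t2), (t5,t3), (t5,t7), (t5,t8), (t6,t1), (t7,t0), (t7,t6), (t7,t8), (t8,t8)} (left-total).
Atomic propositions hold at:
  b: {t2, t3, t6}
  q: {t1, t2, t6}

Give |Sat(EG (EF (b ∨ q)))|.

Sat(b ∨ q) = {t1, t2, t3, t6}
EF (b ∨ q): least fixpoint, start Z0 = {t1, t2, t3, t6}, add states with some successor in Z. Z1 = {t0, t1, t2, t3, t4, t5, t6, t7}; fixed.
Sat(EF (b ∨ q)) = {t0, t1, t2, t3, t4, t5, t6, t7}
EG (EF (b ∨ q)): greatest fixpoint, start Z0 = {t0, t1, t2, t3, t4, t5, t6, t7}, keep only states in Sat with some successor in Z. Already a fixed point.
Sat(EG (EF (b ∨ q))) = {t0, t1, t2, t3, t4, t5, t6, t7}
|Sat(EG (EF (b ∨ q)))| = |{t0, t1, t2, t3, t4, t5, t6, t7}| = 8.

8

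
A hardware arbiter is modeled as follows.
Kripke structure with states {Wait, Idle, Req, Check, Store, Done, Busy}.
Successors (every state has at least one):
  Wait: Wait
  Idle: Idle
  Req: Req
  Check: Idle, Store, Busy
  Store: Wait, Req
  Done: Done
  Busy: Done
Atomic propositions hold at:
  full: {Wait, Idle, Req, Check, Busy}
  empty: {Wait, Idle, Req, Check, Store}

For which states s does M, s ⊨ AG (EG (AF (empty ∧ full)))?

Sat(empty ∧ full) = {Wait, Idle, Req, Check}
AF (empty ∧ full): least fixpoint, start Z0 = {Wait, Idle, Req, Check}, add states with every successor in Z. Z1 = {Wait, Idle, Req, Check, Store}; fixed.
Sat(AF (empty ∧ full)) = {Wait, Idle, Req, Check, Store}
EG (AF (empty ∧ full)): greatest fixpoint, start Z0 = {Wait, Idle, Req, Check, Store}, keep only states in Sat with some successor in Z. Already a fixed point.
Sat(EG (AF (empty ∧ full))) = {Wait, Idle, Req, Check, Store}
AG (EG (AF (empty ∧ full))): greatest fixpoint, start Z0 = {Wait, Idle, Req, Check, Store}, keep only states in Sat with every successor in Z. Z1 = {Wait, Idle, Req, Store}; fixed.
Sat(AG (EG (AF (empty ∧ full)))) = {Wait, Idle, Req, Store}

{Wait, Idle, Req, Store}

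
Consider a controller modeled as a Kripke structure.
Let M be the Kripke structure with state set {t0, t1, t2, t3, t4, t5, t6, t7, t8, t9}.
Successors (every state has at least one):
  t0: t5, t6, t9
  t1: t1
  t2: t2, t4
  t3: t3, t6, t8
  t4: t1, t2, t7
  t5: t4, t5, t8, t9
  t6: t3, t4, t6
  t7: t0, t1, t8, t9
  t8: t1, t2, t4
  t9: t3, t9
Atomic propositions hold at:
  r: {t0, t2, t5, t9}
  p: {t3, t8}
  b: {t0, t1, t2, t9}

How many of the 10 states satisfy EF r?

EF r: least fixpoint, start Z0 = {t0, t2, t5, t9}, add states with some successor in Z. Z1 = {t0, t2, t4, t5, t7, t8, t9}; Z2 = {t0, t2, t3, t4, t5, t6, t7, t8, t9}; fixed.
Sat(EF r) = {t0, t2, t3, t4, t5, t6, t7, t8, t9}
|Sat(EF r)| = |{t0, t2, t3, t4, t5, t6, t7, t8, t9}| = 9.

9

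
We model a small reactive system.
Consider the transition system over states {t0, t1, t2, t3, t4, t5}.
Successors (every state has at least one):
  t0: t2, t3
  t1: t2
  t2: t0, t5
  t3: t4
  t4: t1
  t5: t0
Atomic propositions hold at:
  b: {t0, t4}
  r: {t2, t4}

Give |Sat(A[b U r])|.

2

A[b U r]: least fixpoint, start Z0 = Sat(r) = {t2, t4}, add states in Sat(b) with every successor in Z. Already a fixed point.
Sat(A[b U r]) = {t2, t4}
|Sat(A[b U r])| = |{t2, t4}| = 2.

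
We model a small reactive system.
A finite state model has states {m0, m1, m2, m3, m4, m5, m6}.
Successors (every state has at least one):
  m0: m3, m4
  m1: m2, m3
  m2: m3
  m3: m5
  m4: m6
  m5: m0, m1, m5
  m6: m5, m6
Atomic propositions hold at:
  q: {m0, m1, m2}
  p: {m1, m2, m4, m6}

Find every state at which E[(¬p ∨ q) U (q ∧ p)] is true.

Sat(¬p) = {m0, m3, m5}
Sat(¬p ∨ q) = {m0, m1, m2, m3, m5}
Sat(q ∧ p) = {m1, m2}
E[(¬p ∨ q) U (q ∧ p)]: least fixpoint, start Z0 = Sat((q ∧ p)) = {m1, m2}, add states in Sat(¬p ∨ q) with some successor in Z. Z1 = {m1, m2, m5}; Z2 = {m1, m2, m3, m5}; Z3 = {m0, m1, m2, m3, m5}; fixed.
Sat(E[(¬p ∨ q) U (q ∧ p)]) = {m0, m1, m2, m3, m5}

{m0, m1, m2, m3, m5}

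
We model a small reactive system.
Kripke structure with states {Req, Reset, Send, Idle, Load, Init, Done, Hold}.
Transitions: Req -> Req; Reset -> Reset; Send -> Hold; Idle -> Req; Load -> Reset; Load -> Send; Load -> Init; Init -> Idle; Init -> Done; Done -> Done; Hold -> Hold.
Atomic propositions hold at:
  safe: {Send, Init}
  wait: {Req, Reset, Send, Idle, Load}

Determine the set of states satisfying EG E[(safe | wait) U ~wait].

{Send, Load, Init, Done, Hold}

Sat(safe | wait) = {Req, Reset, Send, Idle, Load, Init}
Sat(~wait) = {Init, Done, Hold}
E[(safe | wait) U ~wait]: least fixpoint, start Z0 = Sat(~wait) = {Init, Done, Hold}, add states in Sat(safe | wait) with some successor in Z. Z1 = {Send, Load, Init, Done, Hold}; fixed.
Sat(E[(safe | wait) U ~wait]) = {Send, Load, Init, Done, Hold}
EG E[(safe | wait) U ~wait]: greatest fixpoint, start Z0 = {Send, Load, Init, Done, Hold}, keep only states in Sat with some successor in Z. Already a fixed point.
Sat(EG E[(safe | wait) U ~wait]) = {Send, Load, Init, Done, Hold}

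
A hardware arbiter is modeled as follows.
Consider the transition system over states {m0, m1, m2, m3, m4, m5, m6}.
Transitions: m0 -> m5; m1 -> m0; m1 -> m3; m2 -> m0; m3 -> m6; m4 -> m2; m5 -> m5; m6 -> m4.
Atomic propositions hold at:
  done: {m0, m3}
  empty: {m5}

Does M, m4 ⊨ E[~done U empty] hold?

No

Sat(~done) = {m1, m2, m4, m5, m6}
E[~done U empty]: least fixpoint, start Z0 = Sat(empty) = {m5}, add states in Sat(~done) with some successor in Z. Already a fixed point.
Sat(E[~done U empty]) = {m5}
m4 ∉ Sat(E[~done U empty]) = {m5}, so the formula does not hold at m4.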